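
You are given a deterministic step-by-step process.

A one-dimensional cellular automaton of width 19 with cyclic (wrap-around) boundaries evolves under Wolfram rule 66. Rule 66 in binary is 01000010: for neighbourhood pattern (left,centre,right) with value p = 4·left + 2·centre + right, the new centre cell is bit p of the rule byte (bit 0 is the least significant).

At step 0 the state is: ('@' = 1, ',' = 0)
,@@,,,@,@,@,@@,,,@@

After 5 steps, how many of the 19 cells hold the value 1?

k=0  ,@@,,,@,@,@,@@,,,@@
k=1  ,,@,,@,,,,,,,@,,@,@
k=2  ,@,,@,,,,,,,@,,@,,,
k=3  @,,@,,,,,,,@,,@,,,,
k=4  ,,@,,,,,,,@,,@,,,,@
k=5  ,@,,,,,,,@,,@,,,,@,

4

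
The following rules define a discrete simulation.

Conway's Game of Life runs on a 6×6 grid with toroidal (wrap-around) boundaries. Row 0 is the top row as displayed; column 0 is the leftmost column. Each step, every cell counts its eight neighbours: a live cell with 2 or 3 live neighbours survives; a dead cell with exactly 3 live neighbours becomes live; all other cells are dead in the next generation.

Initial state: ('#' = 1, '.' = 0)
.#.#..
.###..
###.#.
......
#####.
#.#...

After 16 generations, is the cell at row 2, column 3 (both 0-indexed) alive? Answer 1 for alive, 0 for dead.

0

t=0: .#.#..
.###..
###.#.
......
#####.
#.#...
t=1: #..#..
....#.
#.....
....#.
#.##.#
#...##
t=2: #..#..
.....#
.....#
##.##.
##.#..
..#...
t=3: ......
#...##
.....#
.#.##.
#..###
#.##..
t=4: ##.##.
#...##
...#..
..##..
#.....
####..
t=5: ......
###...
..##.#
..##..
#.....
...##.
t=6: .###..
####..
#...#.
.####.
..#.#.
......
t=7: #..#..
#...##
#...#.
.##.#.
.##.#.
.#....
t=8: ##..#.
##.##.
#...#.
#.#.#.
#.....
##.#..
t=9: ....#.
..###.
#.#.#.
#..#..
#.##..
..#...
t=10: ..#.#.
.##.#.
..#.#.
#...#.
..##..
.##...
t=11: ......
.##.##
..#.#.
.##.##
..##..
.#....
t=12: ###...
.##.##
......
.#..##
#..##.
..#...
t=13: #....#
..##.#
.###..
#..###
#####.
#.#..#
t=14: ..##..
...#.#
.#....
......
......
..#...
t=15: ..###.
...##.
......
......
......
..##..
t=16: ......
..#.#.
......
......
......
..#.#.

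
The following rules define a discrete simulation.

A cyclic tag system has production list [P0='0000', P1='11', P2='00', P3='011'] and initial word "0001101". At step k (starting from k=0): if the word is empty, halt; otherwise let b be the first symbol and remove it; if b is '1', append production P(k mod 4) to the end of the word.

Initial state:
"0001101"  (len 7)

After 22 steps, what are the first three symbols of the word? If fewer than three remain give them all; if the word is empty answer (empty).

gen 0: "0001101"  (len 7)
gen 1: "001101"  (len 6)
gen 2: "01101"  (len 5)
gen 3: "1101"  (len 4)
gen 4: "101011"  (len 6)
gen 5: "010110000"  (len 9)
gen 6: "10110000"  (len 8)
gen 7: "011000000"  (len 9)
gen 8: "11000000"  (len 8)
gen 9: "10000000000"  (len 11)
gen 10: "000000000011"  (len 12)
gen 11: "00000000011"  (len 11)
gen 12: "0000000011"  (len 10)
gen 13: "000000011"  (len 9)
gen 14: "00000011"  (len 8)
gen 15: "0000011"  (len 7)
gen 16: "000011"  (len 6)
gen 17: "00011"  (len 5)
gen 18: "0011"  (len 4)
gen 19: "011"  (len 3)
gen 20: "11"  (len 2)
gen 21: "10000"  (len 5)
gen 22: "000011"  (len 6)

000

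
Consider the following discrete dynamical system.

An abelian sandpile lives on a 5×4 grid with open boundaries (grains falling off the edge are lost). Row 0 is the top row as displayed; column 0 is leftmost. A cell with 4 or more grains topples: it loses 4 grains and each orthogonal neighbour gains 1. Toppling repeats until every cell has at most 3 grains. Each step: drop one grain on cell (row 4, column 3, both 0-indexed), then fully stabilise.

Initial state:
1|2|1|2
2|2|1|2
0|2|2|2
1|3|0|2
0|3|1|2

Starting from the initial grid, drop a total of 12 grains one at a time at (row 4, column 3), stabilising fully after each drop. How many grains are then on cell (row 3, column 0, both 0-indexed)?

gen 0: 1|2|1|2
2|2|1|2
0|2|2|2
1|3|0|2
0|3|1|2
gen 1: 1|2|1|2
2|2|1|2
0|2|2|2
1|3|0|2
0|3|1|3
gen 2: 1|2|1|2
2|2|1|2
0|2|2|2
1|3|0|3
0|3|2|0
gen 3: 1|2|1|2
2|2|1|2
0|2|2|2
1|3|0|3
0|3|2|1
gen 4: 1|2|1|2
2|2|1|2
0|2|2|2
1|3|0|3
0|3|2|2
gen 5: 1|2|1|2
2|2|1|2
0|2|2|2
1|3|0|3
0|3|2|3
gen 6: 1|2|1|2
2|2|1|2
0|2|2|3
1|3|1|0
0|3|3|1
gen 7: 1|2|1|2
2|2|1|2
0|2|2|3
1|3|1|0
0|3|3|2
gen 8: 1|2|1|2
2|2|1|2
0|2|2|3
1|3|1|0
0|3|3|3
gen 9: 1|2|1|2
2|2|1|2
0|3|2|3
2|0|3|1
1|1|1|1
gen 10: 1|2|1|2
2|2|1|2
0|3|2|3
2|0|3|1
1|1|1|2
gen 11: 1|2|1|2
2|2|1|2
0|3|2|3
2|0|3|1
1|1|1|3
gen 12: 1|2|1|2
2|2|1|2
0|3|2|3
2|0|3|2
1|1|2|0

2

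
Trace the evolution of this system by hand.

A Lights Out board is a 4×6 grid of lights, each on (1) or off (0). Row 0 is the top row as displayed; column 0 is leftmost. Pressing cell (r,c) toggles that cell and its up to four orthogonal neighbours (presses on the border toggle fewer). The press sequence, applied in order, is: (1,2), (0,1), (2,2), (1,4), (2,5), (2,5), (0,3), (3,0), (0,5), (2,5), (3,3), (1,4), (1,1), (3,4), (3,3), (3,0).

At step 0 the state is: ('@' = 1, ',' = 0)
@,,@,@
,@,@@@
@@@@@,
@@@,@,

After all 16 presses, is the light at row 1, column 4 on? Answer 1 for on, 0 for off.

1

0) @,,@,@
,@,@@@
@@@@@,
@@@,@,
1) @,@@,@
,,@,@@
@@,@@,
@@@,@,
2) ,@,@,@
,@@,@@
@@,@@,
@@@,@,
3) ,@,@,@
,@,,@@
@,@,@,
@@,,@,
4) ,@,@@@
,@,@,,
@,@,,,
@@,,@,
5) ,@,@@@
,@,@,@
@,@,@@
@@,,@@
6) ,@,@@@
,@,@,,
@,@,,,
@@,,@,
7) ,@@,,@
,@,,,,
@,@,,,
@@,,@,
8) ,@@,,@
,@,,,,
,,@,,,
,,,,@,
9) ,@@,@,
,@,,,@
,,@,,,
,,,,@,
10) ,@@,@,
,@,,,,
,,@,@@
,,,,@@
11) ,@@,@,
,@,,,,
,,@@@@
,,@@,@
12) ,@@,,,
,@,@@@
,,@@,@
,,@@,@
13) ,,@,,,
@,@@@@
,@@@,@
,,@@,@
14) ,,@,,,
@,@@@@
,@@@@@
,,@,@,
15) ,,@,,,
@,@@@@
,@@,@@
,,,@,,
16) ,,@,,,
@,@@@@
@@@,@@
@@,@,,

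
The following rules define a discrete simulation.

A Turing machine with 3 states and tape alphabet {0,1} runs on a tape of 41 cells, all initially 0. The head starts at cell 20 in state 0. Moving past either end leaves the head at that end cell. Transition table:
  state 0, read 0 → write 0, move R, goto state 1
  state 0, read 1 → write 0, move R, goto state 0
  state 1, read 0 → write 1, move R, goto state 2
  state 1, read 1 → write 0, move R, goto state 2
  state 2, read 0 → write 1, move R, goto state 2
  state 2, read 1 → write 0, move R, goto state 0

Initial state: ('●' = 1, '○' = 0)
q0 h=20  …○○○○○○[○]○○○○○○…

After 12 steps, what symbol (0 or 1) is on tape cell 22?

1

[0] q0 h=20  …○○○○○○[○]○○○○○○…
[1] q1 h=21  …○○○○○○[○]○○○○○○…
[2] q2 h=22  …○○○○○●[○]○○○○○○…
[3] q2 h=23  …○○○○●●[○]○○○○○○…
[4] q2 h=24  …○○○●●●[○]○○○○○○…
[5] q2 h=25  …○○●●●●[○]○○○○○○…
[6] q2 h=26  …○●●●●●[○]○○○○○○…
[7] q2 h=27  …●●●●●●[○]○○○○○○…
[8] q2 h=28  …●●●●●●[○]○○○○○○…
[9] q2 h=29  …●●●●●●[○]○○○○○○…
[10] q2 h=30  …●●●●●●[○]○○○○○○…
[11] q2 h=31  …●●●●●●[○]○○○○○○…
[12] q2 h=32  …●●●●●●[○]○○○○○○…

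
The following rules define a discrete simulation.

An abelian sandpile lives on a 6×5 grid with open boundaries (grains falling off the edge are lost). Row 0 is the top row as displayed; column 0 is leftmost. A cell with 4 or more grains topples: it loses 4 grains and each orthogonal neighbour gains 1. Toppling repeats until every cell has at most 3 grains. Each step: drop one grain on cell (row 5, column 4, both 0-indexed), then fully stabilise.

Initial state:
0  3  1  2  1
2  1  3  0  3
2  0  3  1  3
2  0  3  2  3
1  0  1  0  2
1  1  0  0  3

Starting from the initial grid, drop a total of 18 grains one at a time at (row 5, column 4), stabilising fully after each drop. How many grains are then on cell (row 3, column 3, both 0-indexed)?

step 0: 0  3  1  2  1
2  1  3  0  3
2  0  3  1  3
2  0  3  2  3
1  0  1  0  2
1  1  0  0  3
step 1: 0  3  1  2  1
2  1  3  0  3
2  0  3  1  3
2  0  3  2  3
1  0  1  0  3
1  1  0  1  0
step 2: 0  3  1  2  1
2  1  3  0  3
2  0  3  1  3
2  0  3  2  3
1  0  1  0  3
1  1  0  1  1
step 3: 0  3  1  2  1
2  1  3  0  3
2  0  3  1  3
2  0  3  2  3
1  0  1  0  3
1  1  0  1  2
step 4: 0  3  1  2  1
2  1  3  0  3
2  0  3  1  3
2  0  3  2  3
1  0  1  0  3
1  1  0  1  3
step 5: 0  3  1  2  2
2  1  3  1  0
2  0  3  2  1
2  0  3  3  1
1  0  1  1  1
1  1  0  2  1
step 6: 0  3  1  2  2
2  1  3  1  0
2  0  3  2  1
2  0  3  3  1
1  0  1  1  1
1  1  0  2  2
step 7: 0  3  1  2  2
2  1  3  1  0
2  0  3  2  1
2  0  3  3  1
1  0  1  1  1
1  1  0  2  3
step 8: 0  3  1  2  2
2  1  3  1  0
2  0  3  2  1
2  0  3  3  1
1  0  1  1  2
1  1  0  3  0
step 9: 0  3  1  2  2
2  1  3  1  0
2  0  3  2  1
2  0  3  3  1
1  0  1  1  2
1  1  0  3  1
step 10: 0  3  1  2  2
2  1  3  1  0
2  0  3  2  1
2  0  3  3  1
1  0  1  1  2
1  1  0  3  2
step 11: 0  3  1  2  2
2  1  3  1  0
2  0  3  2  1
2  0  3  3  1
1  0  1  1  2
1  1  0  3  3
step 12: 0  3  1  2  2
2  1  3  1  0
2  0  3  2  1
2  0  3  3  1
1  0  1  2  3
1  1  1  0  1
step 13: 0  3  1  2  2
2  1  3  1  0
2  0  3  2  1
2  0  3  3  1
1  0  1  2  3
1  1  1  0  2
step 14: 0  3  1  2  2
2  1  3  1  0
2  0  3  2  1
2  0  3  3  1
1  0  1  2  3
1  1  1  0  3
step 15: 0  3  1  2  2
2  1  3  1  0
2  0  3  2  1
2  0  3  3  2
1  0  1  3  0
1  1  1  1  1
step 16: 0  3  1  2  2
2  1  3  1  0
2  0  3  2  1
2  0  3  3  2
1  0  1  3  0
1  1  1  1  2
step 17: 0  3  1  2  2
2  1  3  1  0
2  0  3  2  1
2  0  3  3  2
1  0  1  3  0
1  1  1  1  3
step 18: 0  3  1  2  2
2  1  3  1  0
2  0  3  2  1
2  0  3  3  2
1  0  1  3  1
1  1  1  2  0

3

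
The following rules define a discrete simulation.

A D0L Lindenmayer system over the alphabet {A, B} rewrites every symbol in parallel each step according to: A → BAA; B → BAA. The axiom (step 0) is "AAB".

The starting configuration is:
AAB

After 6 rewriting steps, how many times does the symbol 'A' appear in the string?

0) AAB
1) BAABAABAA
2) BAABAABAABAABAABAABAABAABAA
3) BAABAABAABAABAABAABAABAABAABAABAABAABAABAABAABAABAABAABAABAABAABAABAABAABAABAABAA
4) BAABAABAABAABAABAABAABAABAABAABAABAABAABAABAABAABAABAABAAB…ABAABAABAABAABAABAABAABAABAABAABAABAABAABAABAABAABAABAABAA  (len 243)
5) BAABAABAABAABAABAABAABAABAABAABAABAABAABAABAABAABAABAABAAB…ABAABAABAABAABAABAABAABAABAABAABAABAABAABAABAABAABAABAABAA  (len 729)
6) BAABAABAABAABAABAABAABAABAABAABAABAABAABAABAABAABAABAABAAB…ABAABAABAABAABAABAABAABAABAABAABAABAABAABAABAABAABAABAABAA  (len 2187)

1458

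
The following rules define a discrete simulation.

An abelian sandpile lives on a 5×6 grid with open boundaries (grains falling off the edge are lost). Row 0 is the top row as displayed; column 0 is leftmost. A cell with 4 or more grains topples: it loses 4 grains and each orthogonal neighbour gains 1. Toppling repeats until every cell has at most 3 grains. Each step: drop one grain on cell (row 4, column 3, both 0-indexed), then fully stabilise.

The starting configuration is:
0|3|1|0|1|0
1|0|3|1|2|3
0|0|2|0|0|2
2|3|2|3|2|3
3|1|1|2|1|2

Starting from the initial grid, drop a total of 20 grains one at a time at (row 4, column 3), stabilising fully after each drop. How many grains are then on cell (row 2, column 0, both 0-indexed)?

1

0) 0|3|1|0|1|0
1|0|3|1|2|3
0|0|2|0|0|2
2|3|2|3|2|3
3|1|1|2|1|2
1) 0|3|1|0|1|0
1|0|3|1|2|3
0|0|2|0|0|2
2|3|2|3|2|3
3|1|1|3|1|2
2) 0|3|1|0|1|0
1|0|3|1|2|3
0|0|2|1|0|2
2|3|3|0|3|3
3|1|2|1|2|2
3) 0|3|1|0|1|0
1|0|3|1|2|3
0|0|2|1|0|2
2|3|3|0|3|3
3|1|2|2|2|2
4) 0|3|1|0|1|0
1|0|3|1|2|3
0|0|2|1|0|2
2|3|3|0|3|3
3|1|2|3|2|2
5) 0|3|1|0|1|0
1|0|3|1|2|3
0|0|2|1|0|2
2|3|3|1|3|3
3|1|3|0|3|2
6) 0|3|1|0|1|0
1|0|3|1|2|3
0|0|2|1|0|2
2|3|3|1|3|3
3|1|3|1|3|2
7) 0|3|1|0|1|0
1|0|3|1|2|3
0|0|2|1|0|2
2|3|3|1|3|3
3|1|3|2|3|2
8) 0|3|1|0|1|0
1|0|3|1|2|3
0|0|2|1|0|2
2|3|3|1|3|3
3|1|3|3|3|2
9) 0|3|1|0|1|0
1|0|3|1|2|3
0|1|3|2|1|3
3|0|2|0|2|1
3|3|1|3|2|0
10) 0|3|1|0|1|0
1|0|3|1|2|3
0|1|3|2|1|3
3|0|2|1|2|1
3|3|2|0|3|0
11) 0|3|1|0|1|0
1|0|3|1|2|3
0|1|3|2|1|3
3|0|2|1|2|1
3|3|2|1|3|0
12) 0|3|1|0|1|0
1|0|3|1|2|3
0|1|3|2|1|3
3|0|2|1|2|1
3|3|2|2|3|0
13) 0|3|1|0|1|0
1|0|3|1|2|3
0|1|3|2|1|3
3|0|2|1|2|1
3|3|2|3|3|0
14) 0|3|1|0|1|0
1|0|3|1|2|3
0|1|3|2|1|3
3|0|2|2|3|1
3|3|3|1|0|1
15) 0|3|1|0|1|0
1|0|3|1|2|3
0|1|3|2|1|3
3|0|2|2|3|1
3|3|3|2|0|1
16) 0|3|1|0|1|0
1|0|3|1|2|3
0|1|3|2|1|3
3|0|2|2|3|1
3|3|3|3|0|1
17) 0|3|1|0|1|0
1|0|3|1|2|3
1|1|3|2|1|3
0|2|3|3|3|1
1|1|1|1|1|1
18) 0|3|1|0|1|0
1|0|3|1|2|3
1|1|3|2|1|3
0|2|3|3|3|1
1|1|1|2|1|1
19) 0|3|1|0|1|0
1|0|3|1|2|3
1|1|3|2|1|3
0|2|3|3|3|1
1|1|1|3|1|1
20) 0|3|2|0|1|0
1|1|0|3|2|3
1|2|2|0|3|3
0|3|1|3|0|2
1|1|3|1|3|1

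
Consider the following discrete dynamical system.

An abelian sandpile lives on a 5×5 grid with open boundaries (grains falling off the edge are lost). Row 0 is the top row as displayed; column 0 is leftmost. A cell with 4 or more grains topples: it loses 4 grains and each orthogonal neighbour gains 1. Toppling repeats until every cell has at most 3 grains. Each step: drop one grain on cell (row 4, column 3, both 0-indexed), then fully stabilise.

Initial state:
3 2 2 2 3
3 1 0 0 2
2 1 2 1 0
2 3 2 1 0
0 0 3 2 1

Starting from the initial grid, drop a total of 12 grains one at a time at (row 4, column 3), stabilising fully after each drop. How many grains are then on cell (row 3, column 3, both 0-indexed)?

2

gen 0: 3 2 2 2 3
3 1 0 0 2
2 1 2 1 0
2 3 2 1 0
0 0 3 2 1
gen 1: 3 2 2 2 3
3 1 0 0 2
2 1 2 1 0
2 3 2 1 0
0 0 3 3 1
gen 2: 3 2 2 2 3
3 1 0 0 2
2 1 2 1 0
2 3 3 2 0
0 1 0 1 2
gen 3: 3 2 2 2 3
3 1 0 0 2
2 1 2 1 0
2 3 3 2 0
0 1 0 2 2
gen 4: 3 2 2 2 3
3 1 0 0 2
2 1 2 1 0
2 3 3 2 0
0 1 0 3 2
gen 5: 3 2 2 2 3
3 1 0 0 2
2 1 2 1 0
2 3 3 3 0
0 1 1 0 3
gen 6: 3 2 2 2 3
3 1 0 0 2
2 1 2 1 0
2 3 3 3 0
0 1 1 1 3
gen 7: 3 2 2 2 3
3 1 0 0 2
2 1 2 1 0
2 3 3 3 0
0 1 1 2 3
gen 8: 3 2 2 2 3
3 1 0 0 2
2 1 2 1 0
2 3 3 3 0
0 1 1 3 3
gen 9: 3 2 2 2 3
3 1 0 0 2
2 2 3 2 0
3 0 1 1 2
0 2 3 2 0
gen 10: 3 2 2 2 3
3 1 0 0 2
2 2 3 2 0
3 0 1 1 2
0 2 3 3 0
gen 11: 3 2 2 2 3
3 1 0 0 2
2 2 3 2 0
3 0 2 2 2
0 3 0 1 1
gen 12: 3 2 2 2 3
3 1 0 0 2
2 2 3 2 0
3 0 2 2 2
0 3 0 2 1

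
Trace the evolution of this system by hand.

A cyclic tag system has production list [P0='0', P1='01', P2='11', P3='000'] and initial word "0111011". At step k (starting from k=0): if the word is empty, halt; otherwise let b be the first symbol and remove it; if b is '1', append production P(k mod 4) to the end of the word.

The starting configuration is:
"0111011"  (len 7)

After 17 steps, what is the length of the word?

10

t=0: "0111011"  (len 7)
t=1: "111011"  (len 6)
t=2: "1101101"  (len 7)
t=3: "10110111"  (len 8)
t=4: "0110111000"  (len 10)
t=5: "110111000"  (len 9)
t=6: "1011100001"  (len 10)
t=7: "01110000111"  (len 11)
t=8: "1110000111"  (len 10)
t=9: "1100001110"  (len 10)
t=10: "10000111001"  (len 11)
t=11: "000011100111"  (len 12)
t=12: "00011100111"  (len 11)
t=13: "0011100111"  (len 10)
t=14: "011100111"  (len 9)
t=15: "11100111"  (len 8)
t=16: "1100111000"  (len 10)
t=17: "1001110000"  (len 10)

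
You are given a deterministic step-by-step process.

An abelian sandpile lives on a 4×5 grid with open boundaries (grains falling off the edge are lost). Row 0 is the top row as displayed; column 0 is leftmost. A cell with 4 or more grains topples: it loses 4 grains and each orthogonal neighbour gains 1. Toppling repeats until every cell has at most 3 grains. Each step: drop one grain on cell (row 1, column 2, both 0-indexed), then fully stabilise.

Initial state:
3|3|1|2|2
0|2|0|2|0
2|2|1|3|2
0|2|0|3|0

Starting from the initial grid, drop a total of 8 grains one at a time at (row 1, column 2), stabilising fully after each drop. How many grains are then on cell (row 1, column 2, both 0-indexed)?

0

t=0: 3|3|1|2|2
0|2|0|2|0
2|2|1|3|2
0|2|0|3|0
t=1: 3|3|1|2|2
0|2|1|2|0
2|2|1|3|2
0|2|0|3|0
t=2: 3|3|1|2|2
0|2|2|2|0
2|2|1|3|2
0|2|0|3|0
t=3: 3|3|1|2|2
0|2|3|2|0
2|2|1|3|2
0|2|0|3|0
t=4: 3|3|2|2|2
0|3|0|3|0
2|2|2|3|2
0|2|0|3|0
t=5: 3|3|2|2|2
0|3|1|3|0
2|2|2|3|2
0|2|0|3|0
t=6: 3|3|2|2|2
0|3|2|3|0
2|2|2|3|2
0|2|0|3|0
t=7: 3|3|2|2|2
0|3|3|3|0
2|2|2|3|2
0|2|0|3|0
t=8: 0|2|2|0|3
2|3|0|3|1
3|0|2|2|3
0|3|2|0|1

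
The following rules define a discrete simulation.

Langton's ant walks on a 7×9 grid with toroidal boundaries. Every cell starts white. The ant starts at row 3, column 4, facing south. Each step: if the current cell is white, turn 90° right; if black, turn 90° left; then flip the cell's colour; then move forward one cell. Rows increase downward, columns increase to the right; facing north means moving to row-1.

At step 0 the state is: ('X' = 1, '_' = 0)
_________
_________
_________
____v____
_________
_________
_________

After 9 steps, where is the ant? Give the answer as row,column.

3,5

t=0: _________
_________
_________
____v____
_________
_________
_________
t=1: _________
_________
_________
___<X____
_________
_________
_________
t=2: _________
_________
___^_____
___XX____
_________
_________
_________
t=3: _________
_________
___X>____
___XX____
_________
_________
_________
t=4: _________
_________
___XX____
___Xv____
_________
_________
_________
t=5: _________
_________
___XX____
___X_>___
_________
_________
_________
t=6: _________
_________
___XX____
___X_X___
_____v___
_________
_________
t=7: _________
_________
___XX____
___X_X___
____<X___
_________
_________
t=8: _________
_________
___XX____
___X^X___
____XX___
_________
_________
t=9: _________
_________
___XX____
___XX>___
____XX___
_________
_________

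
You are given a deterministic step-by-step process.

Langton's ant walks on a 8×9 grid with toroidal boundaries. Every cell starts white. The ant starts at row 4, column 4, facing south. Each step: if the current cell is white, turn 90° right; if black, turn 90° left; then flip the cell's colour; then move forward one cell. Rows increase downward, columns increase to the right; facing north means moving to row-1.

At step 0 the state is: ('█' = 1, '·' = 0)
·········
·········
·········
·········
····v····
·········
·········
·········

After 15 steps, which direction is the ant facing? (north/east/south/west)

k=0  ·········
·········
·········
·········
····v····
·········
·········
·········
k=1  ·········
·········
·········
·········
···<█····
·········
·········
·········
k=2  ·········
·········
·········
···^·····
···██····
·········
·········
·········
k=3  ·········
·········
·········
···█>····
···██····
·········
·········
·········
k=4  ·········
·········
·········
···██····
···█v····
·········
·········
·········
k=5  ·········
·········
·········
···██····
···█·>···
·········
·········
·········
k=6  ·········
·········
·········
···██····
···█·█···
·····v···
·········
·········
k=7  ·········
·········
·········
···██····
···█·█···
····<█···
·········
·········
k=8  ·········
·········
·········
···██····
···█^█···
····██···
·········
·········
k=9  ·········
·········
·········
···██····
···██>···
····██···
·········
·········
k=10  ·········
·········
·········
···██^···
···██····
····██···
·········
·········
k=11  ·········
·········
·········
···███>··
···██····
····██···
·········
·········
k=12  ·········
·········
·········
···████··
···██·v··
····██···
·········
·········
k=13  ·········
·········
·········
···████··
···██<█··
····██···
·········
·········
k=14  ·········
·········
·········
···██^█··
···████··
····██···
·········
·········
k=15  ·········
·········
·········
···█<·█··
···████··
····██···
·········
·········

west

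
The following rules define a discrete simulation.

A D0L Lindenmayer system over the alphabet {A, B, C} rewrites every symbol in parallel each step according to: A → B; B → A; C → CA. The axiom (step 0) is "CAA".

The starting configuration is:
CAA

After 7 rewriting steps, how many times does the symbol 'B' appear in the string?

5

step 0: CAA
step 1: CABB
step 2: CABAA
step 3: CABABB
step 4: CABABAA
step 5: CABABABB
step 6: CABABABAA
step 7: CABABABABB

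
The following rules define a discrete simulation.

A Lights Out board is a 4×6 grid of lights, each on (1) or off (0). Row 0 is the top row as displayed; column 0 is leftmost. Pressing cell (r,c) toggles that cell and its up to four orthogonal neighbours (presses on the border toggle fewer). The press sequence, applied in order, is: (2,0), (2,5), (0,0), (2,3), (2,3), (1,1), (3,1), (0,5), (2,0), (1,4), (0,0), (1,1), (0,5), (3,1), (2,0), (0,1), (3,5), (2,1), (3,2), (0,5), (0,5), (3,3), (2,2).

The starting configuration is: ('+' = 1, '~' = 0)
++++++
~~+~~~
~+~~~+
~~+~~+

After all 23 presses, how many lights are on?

9

k=0  ++++++
~~+~~~
~+~~~+
~~+~~+
k=1  ++++++
+~+~~~
+~~~~+
+~+~~+
k=2  ++++++
+~+~~+
+~~~+~
+~+~~~
k=3  ~~++++
~~+~~+
+~~~+~
+~+~~~
k=4  ~~++++
~~++~+
+~++~~
+~++~~
k=5  ~~++++
~~+~~+
+~~~+~
+~+~~~
k=6  ~+++++
++~~~+
++~~+~
+~+~~~
k=7  ~+++++
++~~~+
+~~~+~
~+~~~~
k=8  ~+++~~
++~~~~
+~~~+~
~+~~~~
k=9  ~+++~~
~+~~~~
~+~~+~
++~~~~
k=10  ~++++~
~+~+++
~+~~~~
++~~~~
k=11  +~+++~
++~+++
~+~~~~
++~~~~
k=12  +++++~
~~++++
~~~~~~
++~~~~
k=13  ++++~+
~~+++~
~~~~~~
++~~~~
k=14  ++++~+
~~+++~
~+~~~~
~~+~~~
k=15  ++++~+
+~+++~
+~~~~~
+~+~~~
k=16  ~~~+~+
+++++~
+~~~~~
+~+~~~
k=17  ~~~+~+
+++++~
+~~~~+
+~+~++
k=18  ~~~+~+
+~+++~
~++~~+
+++~++
k=19  ~~~+~+
+~+++~
~+~~~+
+~~+++
k=20  ~~~++~
+~++++
~+~~~+
+~~+++
k=21  ~~~+~+
+~+++~
~+~~~+
+~~+++
k=22  ~~~+~+
+~+++~
~+~+~+
+~+~~+
k=23  ~~~+~+
+~~++~
~~+~~+
+~~~~+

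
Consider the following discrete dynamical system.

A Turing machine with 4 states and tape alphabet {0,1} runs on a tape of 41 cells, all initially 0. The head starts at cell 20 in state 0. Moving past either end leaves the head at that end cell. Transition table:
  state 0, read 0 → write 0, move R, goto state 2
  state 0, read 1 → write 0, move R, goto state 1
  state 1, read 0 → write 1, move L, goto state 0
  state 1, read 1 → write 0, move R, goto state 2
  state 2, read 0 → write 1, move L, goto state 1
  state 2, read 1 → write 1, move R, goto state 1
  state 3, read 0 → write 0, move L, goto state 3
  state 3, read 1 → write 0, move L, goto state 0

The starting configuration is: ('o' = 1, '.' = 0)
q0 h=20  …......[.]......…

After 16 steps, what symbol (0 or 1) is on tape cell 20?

0

0) q0 h=20  …......[.]......…
1) q2 h=21  …......[.]......…
2) q1 h=20  …......[.]o.....…
3) q0 h=19  …......[.]oo....…
4) q2 h=20  …......[o]o.....…
5) q1 h=21  ….....o[o]......…
6) q2 h=22  …....o.[.]......…
7) q1 h=21  ….....o[.]o.....…
8) q0 h=20  …......[o]oo....…
9) q1 h=21  …......[o]o.....…
10) q2 h=22  …......[o]......…
11) q1 h=23  ….....o[.]......…
12) q0 h=22  …......[o]o.....…
13) q1 h=23  …......[o]......…
14) q2 h=24  …......[.]......…
15) q1 h=23  …......[.]o.....…
16) q0 h=22  …......[.]oo....…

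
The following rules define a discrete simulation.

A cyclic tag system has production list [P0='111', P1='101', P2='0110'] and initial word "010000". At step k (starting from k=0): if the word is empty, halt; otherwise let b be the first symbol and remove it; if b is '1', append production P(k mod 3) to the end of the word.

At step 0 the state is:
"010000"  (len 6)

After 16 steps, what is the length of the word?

17

k=0  "010000"  (len 6)
k=1  "10000"  (len 5)
k=2  "0000101"  (len 7)
k=3  "000101"  (len 6)
k=4  "00101"  (len 5)
k=5  "0101"  (len 4)
k=6  "101"  (len 3)
k=7  "01111"  (len 5)
k=8  "1111"  (len 4)
k=9  "1110110"  (len 7)
k=10  "110110111"  (len 9)
k=11  "10110111101"  (len 11)
k=12  "01101111010110"  (len 14)
k=13  "1101111010110"  (len 13)
k=14  "101111010110101"  (len 15)
k=15  "011110101101010110"  (len 18)
k=16  "11110101101010110"  (len 17)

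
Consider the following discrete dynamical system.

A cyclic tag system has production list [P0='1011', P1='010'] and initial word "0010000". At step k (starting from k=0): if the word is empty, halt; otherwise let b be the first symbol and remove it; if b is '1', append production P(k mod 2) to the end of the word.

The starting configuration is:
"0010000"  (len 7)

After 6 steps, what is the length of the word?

5

gen 0: "0010000"  (len 7)
gen 1: "010000"  (len 6)
gen 2: "10000"  (len 5)
gen 3: "00001011"  (len 8)
gen 4: "0001011"  (len 7)
gen 5: "001011"  (len 6)
gen 6: "01011"  (len 5)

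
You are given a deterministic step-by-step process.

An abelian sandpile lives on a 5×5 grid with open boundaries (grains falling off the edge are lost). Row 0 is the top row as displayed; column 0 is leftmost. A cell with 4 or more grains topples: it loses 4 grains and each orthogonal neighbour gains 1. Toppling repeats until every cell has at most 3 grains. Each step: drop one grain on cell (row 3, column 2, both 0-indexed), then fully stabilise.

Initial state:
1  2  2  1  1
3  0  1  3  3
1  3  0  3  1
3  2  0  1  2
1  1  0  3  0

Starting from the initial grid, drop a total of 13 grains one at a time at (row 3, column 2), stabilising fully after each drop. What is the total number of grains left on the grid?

46

k=0  1  2  2  1  1
3  0  1  3  3
1  3  0  3  1
3  2  0  1  2
1  1  0  3  0
k=1  1  2  2  1  1
3  0  1  3  3
1  3  0  3  1
3  2  1  1  2
1  1  0  3  0
k=2  1  2  2  1  1
3  0  1  3  3
1  3  0  3  1
3  2  2  1  2
1  1  0  3  0
k=3  1  2  2  1  1
3  0  1  3  3
1  3  0  3  1
3  2  3  1  2
1  1  0  3  0
k=4  1  2  2  1  1
3  0  1  3  3
1  3  1  3  1
3  3  0  2  2
1  1  1  3  0
k=5  1  2  2  1  1
3  0  1  3  3
1  3  1  3  1
3  3  1  2  2
1  1  1  3  0
k=6  1  2  2  1  1
3  0  1  3  3
1  3  1  3  1
3  3  2  2  2
1  1  1  3  0
k=7  1  2  2  1  1
3  0  1  3  3
1  3  1  3  1
3  3  3  2  2
1  1  1  3  0
k=8  1  2  2  1  1
3  1  1  3  3
3  0  3  3  1
0  2  1  3  2
2  2  2  3  0
k=9  1  2  2  1  1
3  1  1  3  3
3  0  3  3  1
0  2  2  3  2
2  2  2  3  0
k=10  1  2  2  1  1
3  1  1  3  3
3  0  3  3  1
0  2  3  3  2
2  2  2  3  0
k=11  1  2  2  2  2
3  1  3  1  0
3  1  1  2  3
0  3  3  2  3
2  3  0  1  1
k=12  1  2  2  2  2
3  1  3  1  0
3  2  2  2  3
1  1  1  3  3
3  0  2  1  1
k=13  1  2  2  2  2
3  1  3  1  0
3  2  2  2  3
1  1  2  3  3
3  0  2  1  1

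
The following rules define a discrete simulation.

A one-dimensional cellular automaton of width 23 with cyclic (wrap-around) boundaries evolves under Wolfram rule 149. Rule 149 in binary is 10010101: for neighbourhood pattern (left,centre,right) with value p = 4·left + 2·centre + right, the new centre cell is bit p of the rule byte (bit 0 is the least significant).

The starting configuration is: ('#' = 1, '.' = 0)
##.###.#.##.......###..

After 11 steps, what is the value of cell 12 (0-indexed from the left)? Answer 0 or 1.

1

k=0  ##.###.#.##.......###..
k=1  ....#..#...######..#.#.
k=2  ###.##.###..####.#.#.##
k=3  ##......#.#..##..#.#..#
k=4  #.#####.#.##...#.#.##..
k=5  #..###..#...##.#.#...#.
k=6  ##..#.#.###....#.###.#.
k=7  ..#.#.#..#.###.#..#..#.
k=8  #.#.#.##.#..#..##.##.##
k=9  ..#.#....##.##........#
k=10  #.#.####......#######.#
k=11  ..#..##.#####..#####...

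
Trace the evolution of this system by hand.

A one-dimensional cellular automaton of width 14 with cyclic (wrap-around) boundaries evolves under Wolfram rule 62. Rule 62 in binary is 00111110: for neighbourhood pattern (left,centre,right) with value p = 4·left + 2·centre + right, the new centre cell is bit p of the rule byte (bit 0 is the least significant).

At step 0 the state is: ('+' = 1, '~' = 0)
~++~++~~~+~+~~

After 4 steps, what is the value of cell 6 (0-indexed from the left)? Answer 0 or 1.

k=0  ~++~++~~~+~+~~
k=1  ++~++~+~+++++~
k=2  +~++~++++~~~~+
k=3  ~++~++~~~+~~++
k=4  ++~++~+~+++++~

1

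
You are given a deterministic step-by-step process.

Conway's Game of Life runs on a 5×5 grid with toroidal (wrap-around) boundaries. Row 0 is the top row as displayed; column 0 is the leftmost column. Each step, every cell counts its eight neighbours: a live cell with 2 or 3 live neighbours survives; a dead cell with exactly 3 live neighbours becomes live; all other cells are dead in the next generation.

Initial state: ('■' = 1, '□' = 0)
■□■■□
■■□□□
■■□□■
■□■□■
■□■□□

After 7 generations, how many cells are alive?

t=0: ■□■■□
■■□□□
■■□□■
■□■□■
■□■□□
t=1: ■□■■□
□□□■□
□□■■□
□□■□□
■□■□□
t=2: □□■■□
□■□□□
□□■■□
□□■□□
□□■□■
t=3: □■■■□
□■□□□
□■■■□
□■■□□
□■■□□
t=4: ■□□■□
■□□□□
■□□■□
■□□□□
■□□□□
t=5: ■■□□□
■■□□□
■■□□□
■■□□□
■■□□□
t=6: □□■□■
□□■□■
□□■□■
□□■□■
□□■□■
t=7: ■■■□■
■■■□■
■■■□■
■■■□■
■■■□■

20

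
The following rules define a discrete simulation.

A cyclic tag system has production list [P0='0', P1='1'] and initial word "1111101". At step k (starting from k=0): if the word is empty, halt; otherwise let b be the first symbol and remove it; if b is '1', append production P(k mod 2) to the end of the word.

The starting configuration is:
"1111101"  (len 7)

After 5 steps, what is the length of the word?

[0] "1111101"  (len 7)
[1] "1111010"  (len 7)
[2] "1110101"  (len 7)
[3] "1101010"  (len 7)
[4] "1010101"  (len 7)
[5] "0101010"  (len 7)

7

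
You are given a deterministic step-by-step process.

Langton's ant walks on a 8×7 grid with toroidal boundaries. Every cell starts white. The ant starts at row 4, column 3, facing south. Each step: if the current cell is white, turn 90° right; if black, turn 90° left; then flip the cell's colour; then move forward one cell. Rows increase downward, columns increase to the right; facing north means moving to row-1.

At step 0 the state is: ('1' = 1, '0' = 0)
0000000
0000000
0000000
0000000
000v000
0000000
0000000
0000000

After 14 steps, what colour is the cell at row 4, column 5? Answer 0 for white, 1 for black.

1

k=0  0000000
0000000
0000000
0000000
000v000
0000000
0000000
0000000
k=1  0000000
0000000
0000000
0000000
00<1000
0000000
0000000
0000000
k=2  0000000
0000000
0000000
00^0000
0011000
0000000
0000000
0000000
k=3  0000000
0000000
0000000
001>000
0011000
0000000
0000000
0000000
k=4  0000000
0000000
0000000
0011000
001v000
0000000
0000000
0000000
k=5  0000000
0000000
0000000
0011000
0010>00
0000000
0000000
0000000
k=6  0000000
0000000
0000000
0011000
0010100
0000v00
0000000
0000000
k=7  0000000
0000000
0000000
0011000
0010100
000<100
0000000
0000000
k=8  0000000
0000000
0000000
0011000
001^100
0001100
0000000
0000000
k=9  0000000
0000000
0000000
0011000
0011>00
0001100
0000000
0000000
k=10  0000000
0000000
0000000
0011^00
0011000
0001100
0000000
0000000
k=11  0000000
0000000
0000000
00111>0
0011000
0001100
0000000
0000000
k=12  0000000
0000000
0000000
0011110
00110v0
0001100
0000000
0000000
k=13  0000000
0000000
0000000
0011110
0011<10
0001100
0000000
0000000
k=14  0000000
0000000
0000000
0011^10
0011110
0001100
0000000
0000000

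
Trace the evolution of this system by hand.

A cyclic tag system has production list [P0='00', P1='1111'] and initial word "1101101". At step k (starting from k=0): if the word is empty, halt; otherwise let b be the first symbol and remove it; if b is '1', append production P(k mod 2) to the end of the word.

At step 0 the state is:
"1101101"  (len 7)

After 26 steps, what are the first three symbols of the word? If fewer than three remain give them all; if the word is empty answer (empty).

step 0: "1101101"  (len 7)
step 1: "10110100"  (len 8)
step 2: "01101001111"  (len 11)
step 3: "1101001111"  (len 10)
step 4: "1010011111111"  (len 13)
step 5: "01001111111100"  (len 14)
step 6: "1001111111100"  (len 13)
step 7: "00111111110000"  (len 14)
step 8: "0111111110000"  (len 13)
step 9: "111111110000"  (len 12)
step 10: "111111100001111"  (len 15)
step 11: "1111110000111100"  (len 16)
step 12: "1111100001111001111"  (len 19)
step 13: "11110000111100111100"  (len 20)
step 14: "11100001111001111001111"  (len 23)
step 15: "110000111100111100111100"  (len 24)
step 16: "100001111001111001111001111"  (len 27)
step 17: "0000111100111100111100111100"  (len 28)
step 18: "000111100111100111100111100"  (len 27)
step 19: "00111100111100111100111100"  (len 26)
step 20: "0111100111100111100111100"  (len 25)
step 21: "111100111100111100111100"  (len 24)
step 22: "111001111001111001111001111"  (len 27)
step 23: "1100111100111100111100111100"  (len 28)
step 24: "1001111001111001111001111001111"  (len 31)
step 25: "00111100111100111100111100111100"  (len 32)
step 26: "0111100111100111100111100111100"  (len 31)

011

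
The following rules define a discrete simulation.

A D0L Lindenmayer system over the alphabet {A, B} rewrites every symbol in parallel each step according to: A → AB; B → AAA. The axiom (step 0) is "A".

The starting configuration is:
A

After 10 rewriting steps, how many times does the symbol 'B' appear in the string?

step 0: A
step 1: AB
step 2: ABAAA
step 3: ABAAAABABAB
step 4: ABAAAABABABABAAAABAAAABAAA
step 5: ABAAAABABABABAAAABAAAABAAAABAAAABABABABAAAABABABABAAAABABAB
step 6: ABAAAABABABABAAAABAAAABAAAABAAAABABABABAAAABABABABAAAABABA…AABAAAABAAAABABABABAAAABAAAABAAAABAAAABABABABAAAABAAAABAAA  (len 137)
step 7: ABAAAABABABABAAAABAAAABAAAABAAAABABABABAAAABABABABAAAABABA…BAAAABABABABAAAABAAAABAAAABAAAABABABABAAAABABABABAAAABABAB  (len 314)
step 8: ABAAAABABABABAAAABAAAABAAAABAAAABABABABAAAABABABABAAAABABA…AABAAAABAAAABABABABAAAABAAAABAAAABAAAABABABABAAAABAAAABAAA  (len 725)
step 9: ABAAAABABABABAAAABAAAABAAAABAAAABABABABAAAABABABABAAAABABA…BAAAABABABABAAAABAAAABAAAABAAAABABABABAAAABABABABAAAABABAB  (len 1667)
step 10: ABAAAABABABABAAAABAAAABAAAABAAAABABABABAAAABABABABAAAABABA…AABAAAABAAAABABABABAAAABAAAABAAAABAAAABABABABAAAABAAAABAAA  (len 3842)

1159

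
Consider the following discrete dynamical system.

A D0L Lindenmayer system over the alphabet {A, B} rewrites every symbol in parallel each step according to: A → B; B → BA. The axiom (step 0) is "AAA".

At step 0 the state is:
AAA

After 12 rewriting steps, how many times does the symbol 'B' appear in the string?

432

gen 0: AAA
gen 1: BBB
gen 2: BABABA
gen 3: BABBABBAB
gen 4: BABBABABBABABBA
gen 5: BABBABABBABBABABBABBABAB
gen 6: BABBABABBABBABABBABABBABBABABBABABBABBA
gen 7: BABBABABBABBABABBABABBABBABABBABBABABBABABBABBABABBABBABABBABAB
gen 8: BABBABABBABBABABBABABBABBABABBABBABABBABABBABBABABBABABBABBABABBABBABABBABABBABBABABBABABBABBABABBABBA
gen 9: BABBABABBABBABABBABABBABBABABBABBABABBABABBABBABABBABABBAB…BABBABBABABBABBABABBABABBABBABABBABBABABBABABBABBABABBABAB  (len 165)
gen 10: BABBABABBABBABABBABABBABBABABBABBABABBABABBABBABABBABABBAB…BBABABBABABBABBABABBABABBABBABABBABBABABBABABBABBABABBABBA  (len 267)
gen 11: BABBABABBABBABABBABABBABBABABBABBABABBABABBABBABABBABABBAB…BBABABBABABBABBABABBABABBABBABABBABBABABBABABBABBABABBABAB  (len 432)
gen 12: BABBABABBABBABABBABABBABBABABBABBABABBABABBABBABABBABABBAB…BBABABBABABBABBABABBABABBABBABABBABBABABBABABBABBABABBABBA  (len 699)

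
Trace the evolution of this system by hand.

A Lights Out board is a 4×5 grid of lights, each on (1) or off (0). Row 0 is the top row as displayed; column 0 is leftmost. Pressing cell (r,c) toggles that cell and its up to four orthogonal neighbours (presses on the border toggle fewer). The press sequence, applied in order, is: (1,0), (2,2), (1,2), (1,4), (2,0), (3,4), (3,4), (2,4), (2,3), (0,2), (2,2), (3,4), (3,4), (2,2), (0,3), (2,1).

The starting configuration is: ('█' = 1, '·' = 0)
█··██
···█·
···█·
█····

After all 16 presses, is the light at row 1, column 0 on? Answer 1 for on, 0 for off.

k=0  █··██
···█·
···█·
█····
k=1  ···██
██·█·
█··█·
█····
k=2  ···██
████·
███··
█·█··
k=3  ··███
█····
██···
█·█··
k=4  ··██·
█··██
██··█
█·█··
k=5  ··██·
···██
····█
··█··
k=6  ··██·
···██
·····
··███
k=7  ··██·
···██
····█
··█··
k=8  ··██·
···█·
···█·
··█·█
k=9  ··██·
·····
··█·█
··███
k=10  ·█···
··█··
··█·█
··███
k=11  ·█···
·····
·█·██
···██
k=12  ·█···
·····
·█·█·
·····
k=13  ·█···
·····
·█·██
···██
k=14  ·█···
··█··
··█·█
··███
k=15  ·████
··██·
··█·█
··███
k=16  ·████
·███·
██··█
·████

0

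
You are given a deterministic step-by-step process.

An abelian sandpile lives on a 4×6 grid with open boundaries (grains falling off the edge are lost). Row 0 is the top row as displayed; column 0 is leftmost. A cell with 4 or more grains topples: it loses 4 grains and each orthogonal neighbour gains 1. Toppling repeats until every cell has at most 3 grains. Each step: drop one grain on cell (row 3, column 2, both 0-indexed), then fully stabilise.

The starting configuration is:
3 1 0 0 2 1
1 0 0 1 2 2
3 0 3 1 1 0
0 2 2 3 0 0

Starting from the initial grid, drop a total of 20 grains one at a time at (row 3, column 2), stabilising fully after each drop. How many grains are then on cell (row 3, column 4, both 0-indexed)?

2

t=0: 3 1 0 0 2 1
1 0 0 1 2 2
3 0 3 1 1 0
0 2 2 3 0 0
t=1: 3 1 0 0 2 1
1 0 0 1 2 2
3 0 3 1 1 0
0 2 3 3 0 0
t=2: 3 1 0 0 2 1
1 0 1 1 2 2
3 1 0 3 1 0
0 3 2 0 1 0
t=3: 3 1 0 0 2 1
1 0 1 1 2 2
3 1 0 3 1 0
0 3 3 0 1 0
t=4: 3 1 0 0 2 1
1 0 1 1 2 2
3 2 1 3 1 0
1 0 1 1 1 0
t=5: 3 1 0 0 2 1
1 0 1 1 2 2
3 2 1 3 1 0
1 0 2 1 1 0
t=6: 3 1 0 0 2 1
1 0 1 1 2 2
3 2 1 3 1 0
1 0 3 1 1 0
t=7: 3 1 0 0 2 1
1 0 1 1 2 2
3 2 2 3 1 0
1 1 0 2 1 0
t=8: 3 1 0 0 2 1
1 0 1 1 2 2
3 2 2 3 1 0
1 1 1 2 1 0
t=9: 3 1 0 0 2 1
1 0 1 1 2 2
3 2 2 3 1 0
1 1 2 2 1 0
t=10: 3 1 0 0 2 1
1 0 1 1 2 2
3 2 2 3 1 0
1 1 3 2 1 0
t=11: 3 1 0 0 2 1
1 0 1 1 2 2
3 2 3 3 1 0
1 2 0 3 1 0
t=12: 3 1 0 0 2 1
1 0 1 1 2 2
3 2 3 3 1 0
1 2 1 3 1 0
t=13: 3 1 0 0 2 1
1 0 1 1 2 2
3 2 3 3 1 0
1 2 2 3 1 0
t=14: 3 1 0 0 2 1
1 0 1 1 2 2
3 2 3 3 1 0
1 2 3 3 1 0
t=15: 3 1 0 0 2 1
1 0 2 2 2 2
3 3 1 1 2 0
1 3 2 1 2 0
t=16: 3 1 0 0 2 1
1 0 2 2 2 2
3 3 1 1 2 0
1 3 3 1 2 0
t=17: 3 1 0 0 2 1
2 1 2 2 2 2
0 1 3 1 2 0
3 1 1 2 2 0
t=18: 3 1 0 0 2 1
2 1 2 2 2 2
0 1 3 1 2 0
3 1 2 2 2 0
t=19: 3 1 0 0 2 1
2 1 2 2 2 2
0 1 3 1 2 0
3 1 3 2 2 0
t=20: 3 1 0 0 2 1
2 1 3 2 2 2
0 2 0 2 2 0
3 2 1 3 2 0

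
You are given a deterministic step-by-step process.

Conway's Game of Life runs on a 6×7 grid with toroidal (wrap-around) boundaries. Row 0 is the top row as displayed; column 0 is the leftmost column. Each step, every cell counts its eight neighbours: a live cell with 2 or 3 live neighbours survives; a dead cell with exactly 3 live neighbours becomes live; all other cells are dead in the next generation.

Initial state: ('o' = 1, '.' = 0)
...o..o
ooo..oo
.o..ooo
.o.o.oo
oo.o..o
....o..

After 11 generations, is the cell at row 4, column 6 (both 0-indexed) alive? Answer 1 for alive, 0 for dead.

t=0: ...o..o
ooo..oo
.o..ooo
.o.o.oo
oo.o..o
....o..
t=1: .oooo.o
.ooo...
...o...
.o.o...
.o.o..o
..ooooo
t=2: ......o
oo.....
.o.oo..
o..oo..
.o....o
......o
t=3: ......o
ooo....
.o.oo..
oo.ooo.
.....oo
.....oo
t=4: .o...oo
oooo...
.....oo
oo.o...
.......
o......
t=5: ......o
.oo.o..
...oo.o
o.....o
oo.....
o.....o
t=6: .o...oo
o.o.o..
.oooo.o
.o...oo
.o.....
.o....o
t=7: .oo..oo
....o..
....o.o
.o.oooo
.oo..oo
.oo..oo
t=8: .oooo.o
o..oo.o
o.....o
.o.o...
.......
...oo..
t=9: .o....o
....o..
.oooooo
o......
..ooo..
....oo.
t=10: ....o..
.o..o.o
ooooooo
o.....o
...ooo.
..o.oo.
t=11: ....o..
.o....o
..ooo..
.......
...o...
.......

0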